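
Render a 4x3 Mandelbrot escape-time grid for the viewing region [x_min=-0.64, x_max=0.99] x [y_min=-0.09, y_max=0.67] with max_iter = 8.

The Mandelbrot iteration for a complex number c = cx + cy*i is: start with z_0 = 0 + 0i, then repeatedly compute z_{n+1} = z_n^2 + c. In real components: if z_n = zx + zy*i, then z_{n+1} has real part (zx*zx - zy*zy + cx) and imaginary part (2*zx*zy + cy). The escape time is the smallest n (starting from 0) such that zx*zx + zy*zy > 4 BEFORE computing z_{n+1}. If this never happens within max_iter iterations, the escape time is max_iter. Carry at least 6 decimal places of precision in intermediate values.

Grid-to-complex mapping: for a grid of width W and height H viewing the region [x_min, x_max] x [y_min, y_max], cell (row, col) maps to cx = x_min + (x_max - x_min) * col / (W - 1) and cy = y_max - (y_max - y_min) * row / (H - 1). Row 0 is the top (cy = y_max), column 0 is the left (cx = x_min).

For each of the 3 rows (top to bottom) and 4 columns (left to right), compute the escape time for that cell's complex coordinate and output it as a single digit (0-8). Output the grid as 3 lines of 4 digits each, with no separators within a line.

(row=0, col=0): c = -0.6400 + 0.6700i → escape time 8
(row=0, col=1): c = -0.0967 + 0.6700i → escape time 8
(row=0, col=2): c = 0.4467 + 0.6700i → escape time 5
(row=0, col=3): c = 0.9900 + 0.6700i → escape time 2
(row=1, col=0): c = -0.6400 + 0.2900i → escape time 8
(row=1, col=1): c = -0.0967 + 0.2900i → escape time 8
(row=1, col=2): c = 0.4467 + 0.2900i → escape time 8
(row=1, col=3): c = 0.9900 + 0.2900i → escape time 2
(row=2, col=0): c = -0.6400 + -0.0900i → escape time 8
(row=2, col=1): c = -0.0967 + -0.0900i → escape time 8
(row=2, col=2): c = 0.4467 + -0.0900i → escape time 6
(row=2, col=3): c = 0.9900 + -0.0900i → escape time 3

Answer: 8852
8882
8863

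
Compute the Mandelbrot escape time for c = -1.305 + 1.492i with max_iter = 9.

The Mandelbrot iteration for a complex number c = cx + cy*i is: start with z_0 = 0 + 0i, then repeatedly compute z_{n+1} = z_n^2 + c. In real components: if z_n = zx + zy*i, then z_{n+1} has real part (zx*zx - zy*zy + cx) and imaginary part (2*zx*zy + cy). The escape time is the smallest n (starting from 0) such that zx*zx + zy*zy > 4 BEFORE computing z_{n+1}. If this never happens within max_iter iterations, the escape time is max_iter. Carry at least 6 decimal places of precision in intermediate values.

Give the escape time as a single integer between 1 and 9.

z_0 = 0 + 0i, c = -1.3050 + 1.4920i
Iter 1: z = -1.3050 + 1.4920i, |z|^2 = 3.9291
Iter 2: z = -1.8280 + -2.4021i, |z|^2 = 9.1119
Escaped at iteration 2

Answer: 2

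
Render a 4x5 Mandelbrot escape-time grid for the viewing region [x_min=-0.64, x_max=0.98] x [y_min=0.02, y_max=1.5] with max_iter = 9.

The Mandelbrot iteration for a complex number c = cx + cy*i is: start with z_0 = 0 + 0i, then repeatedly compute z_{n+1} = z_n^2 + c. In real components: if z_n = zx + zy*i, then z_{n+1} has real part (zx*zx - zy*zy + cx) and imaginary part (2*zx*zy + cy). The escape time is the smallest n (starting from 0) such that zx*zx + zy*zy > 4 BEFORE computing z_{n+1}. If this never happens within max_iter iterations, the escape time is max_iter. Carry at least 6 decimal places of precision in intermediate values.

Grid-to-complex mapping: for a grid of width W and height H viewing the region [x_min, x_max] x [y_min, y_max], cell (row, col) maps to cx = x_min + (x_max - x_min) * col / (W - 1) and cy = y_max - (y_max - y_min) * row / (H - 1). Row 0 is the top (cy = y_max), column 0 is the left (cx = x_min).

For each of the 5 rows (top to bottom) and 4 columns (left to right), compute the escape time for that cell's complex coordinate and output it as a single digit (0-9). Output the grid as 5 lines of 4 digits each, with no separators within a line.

(row=0, col=0): c = -0.6400 + 1.5000i → escape time 2
(row=0, col=1): c = -0.1000 + 1.5000i → escape time 2
(row=0, col=2): c = 0.4400 + 1.5000i → escape time 2
(row=0, col=3): c = 0.9800 + 1.5000i → escape time 2
(row=1, col=0): c = -0.6400 + 1.1300i → escape time 3
(row=1, col=1): c = -0.1000 + 1.1300i → escape time 5
(row=1, col=2): c = 0.4400 + 1.1300i → escape time 2
(row=1, col=3): c = 0.9800 + 1.1300i → escape time 2
(row=2, col=0): c = -0.6400 + 0.7600i → escape time 5
(row=2, col=1): c = -0.1000 + 0.7600i → escape time 9
(row=2, col=2): c = 0.4400 + 0.7600i → escape time 4
(row=2, col=3): c = 0.9800 + 0.7600i → escape time 2
(row=3, col=0): c = -0.6400 + 0.3900i → escape time 9
(row=3, col=1): c = -0.1000 + 0.3900i → escape time 9
(row=3, col=2): c = 0.4400 + 0.3900i → escape time 9
(row=3, col=3): c = 0.9800 + 0.3900i → escape time 2
(row=4, col=0): c = -0.6400 + 0.0200i → escape time 9
(row=4, col=1): c = -0.1000 + 0.0200i → escape time 9
(row=4, col=2): c = 0.4400 + 0.0200i → escape time 6
(row=4, col=3): c = 0.9800 + 0.0200i → escape time 3

Answer: 2222
3522
5942
9992
9963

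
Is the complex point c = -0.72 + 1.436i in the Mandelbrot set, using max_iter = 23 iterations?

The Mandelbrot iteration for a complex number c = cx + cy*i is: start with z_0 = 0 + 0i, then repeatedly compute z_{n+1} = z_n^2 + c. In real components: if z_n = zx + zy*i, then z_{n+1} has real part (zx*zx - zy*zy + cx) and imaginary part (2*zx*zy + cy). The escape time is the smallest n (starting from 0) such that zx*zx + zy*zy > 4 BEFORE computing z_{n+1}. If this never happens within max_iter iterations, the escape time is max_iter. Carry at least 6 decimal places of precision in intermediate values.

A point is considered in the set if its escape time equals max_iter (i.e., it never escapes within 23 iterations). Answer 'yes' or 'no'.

z_0 = 0 + 0i, c = -0.7200 + 1.4360i
Iter 1: z = -0.7200 + 1.4360i, |z|^2 = 2.5805
Iter 2: z = -2.2637 + -0.6318i, |z|^2 = 5.5235
Escaped at iteration 2

Answer: no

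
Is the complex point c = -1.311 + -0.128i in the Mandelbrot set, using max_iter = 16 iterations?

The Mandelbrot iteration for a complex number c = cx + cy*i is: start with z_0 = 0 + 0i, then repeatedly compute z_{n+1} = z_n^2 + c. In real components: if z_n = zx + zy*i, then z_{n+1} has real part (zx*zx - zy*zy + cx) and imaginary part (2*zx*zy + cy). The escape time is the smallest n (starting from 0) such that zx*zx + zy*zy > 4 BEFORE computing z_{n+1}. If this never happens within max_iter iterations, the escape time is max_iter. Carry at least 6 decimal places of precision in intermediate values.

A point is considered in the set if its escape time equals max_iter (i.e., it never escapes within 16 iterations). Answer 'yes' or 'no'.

z_0 = 0 + 0i, c = -1.3110 + -0.1280i
Iter 1: z = -1.3110 + -0.1280i, |z|^2 = 1.7351
Iter 2: z = 0.3913 + 0.2076i, |z|^2 = 0.1962
Iter 3: z = -1.2010 + 0.0345i, |z|^2 = 1.4435
Iter 4: z = 0.1301 + -0.2109i, |z|^2 = 0.0614
Iter 5: z = -1.3385 + -0.1829i, |z|^2 = 1.8251
Iter 6: z = 0.4472 + 0.3616i, |z|^2 = 0.3307
Iter 7: z = -1.2417 + 0.1954i, |z|^2 = 1.5800
Iter 8: z = 0.1927 + -0.6132i, |z|^2 = 0.4132
Iter 9: z = -1.6499 + -0.3643i, |z|^2 = 2.8550
Iter 10: z = 1.2786 + 1.0742i, |z|^2 = 2.7887
Iter 11: z = -0.8302 + 2.6189i, |z|^2 = 7.5478
Escaped at iteration 11

Answer: no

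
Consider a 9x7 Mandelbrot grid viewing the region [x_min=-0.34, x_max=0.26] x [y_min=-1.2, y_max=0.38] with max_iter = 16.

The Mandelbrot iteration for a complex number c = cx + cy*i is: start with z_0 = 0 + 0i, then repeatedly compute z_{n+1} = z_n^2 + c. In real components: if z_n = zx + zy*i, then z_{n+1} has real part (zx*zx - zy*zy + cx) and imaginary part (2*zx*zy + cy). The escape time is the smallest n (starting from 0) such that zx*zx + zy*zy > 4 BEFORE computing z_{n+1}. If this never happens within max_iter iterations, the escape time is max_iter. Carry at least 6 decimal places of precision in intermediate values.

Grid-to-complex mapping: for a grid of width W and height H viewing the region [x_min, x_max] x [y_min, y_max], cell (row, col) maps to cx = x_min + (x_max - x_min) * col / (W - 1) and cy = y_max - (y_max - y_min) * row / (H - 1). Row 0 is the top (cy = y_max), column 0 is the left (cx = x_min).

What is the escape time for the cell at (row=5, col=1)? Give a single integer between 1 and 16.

Answer: 6

Derivation:
z_0 = 0 + 0i, c = -0.2650 + -0.9367i
Iter 1: z = -0.2650 + -0.9367i, |z|^2 = 0.9476
Iter 2: z = -1.0721 + -0.4402i, |z|^2 = 1.3432
Iter 3: z = 0.6906 + 0.0073i, |z|^2 = 0.4770
Iter 4: z = 0.2119 + -0.9266i, |z|^2 = 0.9035
Iter 5: z = -1.0786 + -1.3294i, |z|^2 = 2.9308
Iter 6: z = -0.8688 + 1.9312i, |z|^2 = 4.4845
Escaped at iteration 6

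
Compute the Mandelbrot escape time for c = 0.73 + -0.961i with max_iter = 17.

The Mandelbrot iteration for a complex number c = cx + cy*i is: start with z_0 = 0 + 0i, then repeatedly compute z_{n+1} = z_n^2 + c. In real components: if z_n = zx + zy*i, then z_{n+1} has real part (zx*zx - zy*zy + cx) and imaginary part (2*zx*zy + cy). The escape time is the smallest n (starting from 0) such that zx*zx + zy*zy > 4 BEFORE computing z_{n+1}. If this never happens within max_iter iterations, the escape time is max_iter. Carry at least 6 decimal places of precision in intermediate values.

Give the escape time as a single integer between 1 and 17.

z_0 = 0 + 0i, c = 0.7300 + -0.9610i
Iter 1: z = 0.7300 + -0.9610i, |z|^2 = 1.4564
Iter 2: z = 0.3394 + -2.3641i, |z|^2 = 5.7040
Escaped at iteration 2

Answer: 2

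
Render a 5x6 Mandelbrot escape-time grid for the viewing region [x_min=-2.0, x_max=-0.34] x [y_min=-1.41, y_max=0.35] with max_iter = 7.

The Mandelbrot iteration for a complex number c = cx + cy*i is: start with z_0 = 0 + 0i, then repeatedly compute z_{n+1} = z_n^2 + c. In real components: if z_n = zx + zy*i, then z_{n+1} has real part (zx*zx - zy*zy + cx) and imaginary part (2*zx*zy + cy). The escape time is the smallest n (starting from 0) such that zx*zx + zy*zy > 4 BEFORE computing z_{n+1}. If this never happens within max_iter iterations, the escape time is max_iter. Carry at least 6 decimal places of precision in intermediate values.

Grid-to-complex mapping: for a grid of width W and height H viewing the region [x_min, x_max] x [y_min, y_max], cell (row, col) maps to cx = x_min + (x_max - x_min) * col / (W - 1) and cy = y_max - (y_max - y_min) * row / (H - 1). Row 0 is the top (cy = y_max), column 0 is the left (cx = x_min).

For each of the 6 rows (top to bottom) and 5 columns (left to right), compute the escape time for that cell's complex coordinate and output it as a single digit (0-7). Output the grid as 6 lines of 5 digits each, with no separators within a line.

(row=0, col=0): c = -2.0000 + 0.3500i → escape time 1
(row=0, col=1): c = -1.5850 + 0.3500i → escape time 4
(row=0, col=2): c = -1.1700 + 0.3500i → escape time 7
(row=0, col=3): c = -0.7550 + 0.3500i → escape time 7
(row=0, col=4): c = -0.3400 + 0.3500i → escape time 7
(row=1, col=0): c = -2.0000 + -0.0020i → escape time 1
(row=1, col=1): c = -1.5850 + -0.0020i → escape time 7
(row=1, col=2): c = -1.1700 + -0.0020i → escape time 7
(row=1, col=3): c = -0.7550 + -0.0020i → escape time 7
(row=1, col=4): c = -0.3400 + -0.0020i → escape time 7
(row=2, col=0): c = -2.0000 + -0.3540i → escape time 1
(row=2, col=1): c = -1.5850 + -0.3540i → escape time 4
(row=2, col=2): c = -1.1700 + -0.3540i → escape time 7
(row=2, col=3): c = -0.7550 + -0.3540i → escape time 7
(row=2, col=4): c = -0.3400 + -0.3540i → escape time 7
(row=3, col=0): c = -2.0000 + -0.7060i → escape time 1
(row=3, col=1): c = -1.5850 + -0.7060i → escape time 3
(row=3, col=2): c = -1.1700 + -0.7060i → escape time 3
(row=3, col=3): c = -0.7550 + -0.7060i → escape time 4
(row=3, col=4): c = -0.3400 + -0.7060i → escape time 7
(row=4, col=0): c = -2.0000 + -1.0580i → escape time 1
(row=4, col=1): c = -1.5850 + -1.0580i → escape time 2
(row=4, col=2): c = -1.1700 + -1.0580i → escape time 3
(row=4, col=3): c = -0.7550 + -1.0580i → escape time 3
(row=4, col=4): c = -0.3400 + -1.0580i → escape time 4
(row=5, col=0): c = -2.0000 + -1.4100i → escape time 1
(row=5, col=1): c = -1.5850 + -1.4100i → escape time 1
(row=5, col=2): c = -1.1700 + -1.4100i → escape time 2
(row=5, col=3): c = -0.7550 + -1.4100i → escape time 2
(row=5, col=4): c = -0.3400 + -1.4100i → escape time 2

Answer: 14777
17777
14777
13347
12334
11222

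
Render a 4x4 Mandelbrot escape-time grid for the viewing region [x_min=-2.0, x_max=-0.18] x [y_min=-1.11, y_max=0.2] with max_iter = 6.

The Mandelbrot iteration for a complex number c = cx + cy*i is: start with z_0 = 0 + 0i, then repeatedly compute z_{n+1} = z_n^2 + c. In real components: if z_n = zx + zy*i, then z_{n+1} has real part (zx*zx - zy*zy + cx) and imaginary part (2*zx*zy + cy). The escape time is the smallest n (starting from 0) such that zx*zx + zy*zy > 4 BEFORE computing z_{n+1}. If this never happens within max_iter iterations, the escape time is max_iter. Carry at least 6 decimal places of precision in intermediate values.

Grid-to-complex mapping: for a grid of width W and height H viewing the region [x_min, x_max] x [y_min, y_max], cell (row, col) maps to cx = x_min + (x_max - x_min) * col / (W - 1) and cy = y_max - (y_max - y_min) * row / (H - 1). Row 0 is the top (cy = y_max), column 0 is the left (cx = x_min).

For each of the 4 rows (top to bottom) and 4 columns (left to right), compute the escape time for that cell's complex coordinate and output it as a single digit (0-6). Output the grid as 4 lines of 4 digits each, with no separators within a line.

(row=0, col=0): c = -2.0000 + 0.2000i → escape time 1
(row=0, col=1): c = -1.3933 + 0.2000i → escape time 6
(row=0, col=2): c = -0.7867 + 0.2000i → escape time 6
(row=0, col=3): c = -0.1800 + 0.2000i → escape time 6
(row=1, col=0): c = -2.0000 + -0.2367i → escape time 1
(row=1, col=1): c = -1.3933 + -0.2367i → escape time 6
(row=1, col=2): c = -0.7867 + -0.2367i → escape time 6
(row=1, col=3): c = -0.1800 + -0.2367i → escape time 6
(row=2, col=0): c = -2.0000 + -0.6733i → escape time 1
(row=2, col=1): c = -1.3933 + -0.6733i → escape time 3
(row=2, col=2): c = -0.7867 + -0.6733i → escape time 5
(row=2, col=3): c = -0.1800 + -0.6733i → escape time 6
(row=3, col=0): c = -2.0000 + -1.1100i → escape time 1
(row=3, col=1): c = -1.3933 + -1.1100i → escape time 2
(row=3, col=2): c = -0.7867 + -1.1100i → escape time 3
(row=3, col=3): c = -0.1800 + -1.1100i → escape time 6

Answer: 1666
1666
1356
1236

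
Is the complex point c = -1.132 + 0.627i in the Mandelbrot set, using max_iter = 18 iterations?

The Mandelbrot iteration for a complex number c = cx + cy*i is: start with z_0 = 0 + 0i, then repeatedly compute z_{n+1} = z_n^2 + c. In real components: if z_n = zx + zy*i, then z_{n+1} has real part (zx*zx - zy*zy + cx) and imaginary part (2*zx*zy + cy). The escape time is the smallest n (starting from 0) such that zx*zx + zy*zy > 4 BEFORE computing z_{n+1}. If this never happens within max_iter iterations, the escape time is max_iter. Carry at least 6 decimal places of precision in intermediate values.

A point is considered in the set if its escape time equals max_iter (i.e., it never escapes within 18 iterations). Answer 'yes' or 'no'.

z_0 = 0 + 0i, c = -1.1320 + 0.6270i
Iter 1: z = -1.1320 + 0.6270i, |z|^2 = 1.6746
Iter 2: z = -0.2437 + -0.7925i, |z|^2 = 0.6875
Iter 3: z = -1.7007 + 1.0133i, |z|^2 = 3.9192
Iter 4: z = 0.7337 + -2.8196i, |z|^2 = 8.4885
Escaped at iteration 4

Answer: no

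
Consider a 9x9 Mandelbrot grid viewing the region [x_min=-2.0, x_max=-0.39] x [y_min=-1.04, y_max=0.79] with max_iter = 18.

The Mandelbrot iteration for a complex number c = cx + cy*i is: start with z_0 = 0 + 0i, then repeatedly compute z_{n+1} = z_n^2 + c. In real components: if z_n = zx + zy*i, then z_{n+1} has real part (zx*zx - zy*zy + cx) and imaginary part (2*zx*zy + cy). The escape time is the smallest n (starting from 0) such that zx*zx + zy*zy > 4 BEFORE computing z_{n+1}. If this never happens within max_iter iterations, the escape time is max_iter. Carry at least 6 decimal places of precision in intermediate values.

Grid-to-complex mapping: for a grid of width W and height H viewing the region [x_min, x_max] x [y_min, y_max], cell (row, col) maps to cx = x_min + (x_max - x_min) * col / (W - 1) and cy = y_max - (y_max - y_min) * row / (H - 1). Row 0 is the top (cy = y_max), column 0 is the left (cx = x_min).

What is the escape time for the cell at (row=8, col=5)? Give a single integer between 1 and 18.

z_0 = 0 + 0i, c = -0.9938 + -1.0400i
Iter 1: z = -0.9938 + -1.0400i, |z|^2 = 2.0691
Iter 2: z = -1.0878 + 1.0270i, |z|^2 = 2.2381
Iter 3: z = -0.8651 + -3.2744i, |z|^2 = 11.4699
Escaped at iteration 3

Answer: 3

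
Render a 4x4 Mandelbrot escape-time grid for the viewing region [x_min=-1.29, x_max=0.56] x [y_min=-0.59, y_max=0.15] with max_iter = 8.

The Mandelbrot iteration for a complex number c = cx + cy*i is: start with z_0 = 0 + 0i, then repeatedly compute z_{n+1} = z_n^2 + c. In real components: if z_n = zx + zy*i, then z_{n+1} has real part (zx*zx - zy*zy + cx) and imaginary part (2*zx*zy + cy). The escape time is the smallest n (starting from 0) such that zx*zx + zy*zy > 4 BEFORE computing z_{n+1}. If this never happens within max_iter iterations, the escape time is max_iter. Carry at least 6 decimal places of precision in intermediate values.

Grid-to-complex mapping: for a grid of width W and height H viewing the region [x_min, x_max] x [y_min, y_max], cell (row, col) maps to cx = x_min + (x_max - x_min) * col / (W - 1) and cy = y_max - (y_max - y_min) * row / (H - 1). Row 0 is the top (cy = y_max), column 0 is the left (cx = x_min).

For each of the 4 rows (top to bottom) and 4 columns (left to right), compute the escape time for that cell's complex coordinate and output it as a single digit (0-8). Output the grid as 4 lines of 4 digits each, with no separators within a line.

Answer: 8884
8884
8884
3783

Derivation:
(row=0, col=0): c = -1.2900 + 0.1500i → escape time 8
(row=0, col=1): c = -0.6733 + 0.1500i → escape time 8
(row=0, col=2): c = -0.0567 + 0.1500i → escape time 8
(row=0, col=3): c = 0.5600 + 0.1500i → escape time 4
(row=1, col=0): c = -1.2900 + -0.0967i → escape time 8
(row=1, col=1): c = -0.6733 + -0.0967i → escape time 8
(row=1, col=2): c = -0.0567 + -0.0967i → escape time 8
(row=1, col=3): c = 0.5600 + -0.0967i → escape time 4
(row=2, col=0): c = -1.2900 + -0.3433i → escape time 8
(row=2, col=1): c = -0.6733 + -0.3433i → escape time 8
(row=2, col=2): c = -0.0567 + -0.3433i → escape time 8
(row=2, col=3): c = 0.5600 + -0.3433i → escape time 4
(row=3, col=0): c = -1.2900 + -0.5900i → escape time 3
(row=3, col=1): c = -0.6733 + -0.5900i → escape time 7
(row=3, col=2): c = -0.0567 + -0.5900i → escape time 8
(row=3, col=3): c = 0.5600 + -0.5900i → escape time 3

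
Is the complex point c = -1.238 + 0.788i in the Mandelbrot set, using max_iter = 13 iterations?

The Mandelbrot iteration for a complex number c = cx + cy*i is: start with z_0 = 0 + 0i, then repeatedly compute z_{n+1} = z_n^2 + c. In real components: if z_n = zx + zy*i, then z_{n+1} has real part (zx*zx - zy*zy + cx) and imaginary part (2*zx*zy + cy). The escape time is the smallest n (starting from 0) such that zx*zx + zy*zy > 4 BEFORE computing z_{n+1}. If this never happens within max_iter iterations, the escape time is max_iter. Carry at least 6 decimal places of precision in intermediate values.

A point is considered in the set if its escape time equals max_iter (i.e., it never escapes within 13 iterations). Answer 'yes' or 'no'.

z_0 = 0 + 0i, c = -1.2380 + 0.7880i
Iter 1: z = -1.2380 + 0.7880i, |z|^2 = 2.1536
Iter 2: z = -0.3263 + -1.1631i, |z|^2 = 1.4592
Iter 3: z = -2.4843 + 1.5470i, |z|^2 = 8.5651
Escaped at iteration 3

Answer: no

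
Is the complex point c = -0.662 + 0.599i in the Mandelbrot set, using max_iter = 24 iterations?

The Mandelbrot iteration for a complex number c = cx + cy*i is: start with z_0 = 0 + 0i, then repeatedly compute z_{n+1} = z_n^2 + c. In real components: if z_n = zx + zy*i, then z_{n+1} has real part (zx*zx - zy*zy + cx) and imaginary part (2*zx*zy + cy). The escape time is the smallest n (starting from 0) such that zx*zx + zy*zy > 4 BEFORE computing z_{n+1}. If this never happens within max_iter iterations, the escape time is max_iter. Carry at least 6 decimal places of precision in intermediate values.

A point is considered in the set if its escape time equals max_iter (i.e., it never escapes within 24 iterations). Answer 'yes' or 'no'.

z_0 = 0 + 0i, c = -0.6620 + 0.5990i
Iter 1: z = -0.6620 + 0.5990i, |z|^2 = 0.7970
Iter 2: z = -0.5826 + -0.1941i, |z|^2 = 0.3770
Iter 3: z = -0.3603 + 0.8251i, |z|^2 = 0.8106
Iter 4: z = -1.2130 + 0.0044i, |z|^2 = 1.4714
Iter 5: z = 0.8094 + 0.5883i, |z|^2 = 1.0011
Iter 6: z = -0.3529 + 1.5512i, |z|^2 = 2.5309
Iter 7: z = -2.9438 + -0.4960i, |z|^2 = 8.9119
Escaped at iteration 7

Answer: no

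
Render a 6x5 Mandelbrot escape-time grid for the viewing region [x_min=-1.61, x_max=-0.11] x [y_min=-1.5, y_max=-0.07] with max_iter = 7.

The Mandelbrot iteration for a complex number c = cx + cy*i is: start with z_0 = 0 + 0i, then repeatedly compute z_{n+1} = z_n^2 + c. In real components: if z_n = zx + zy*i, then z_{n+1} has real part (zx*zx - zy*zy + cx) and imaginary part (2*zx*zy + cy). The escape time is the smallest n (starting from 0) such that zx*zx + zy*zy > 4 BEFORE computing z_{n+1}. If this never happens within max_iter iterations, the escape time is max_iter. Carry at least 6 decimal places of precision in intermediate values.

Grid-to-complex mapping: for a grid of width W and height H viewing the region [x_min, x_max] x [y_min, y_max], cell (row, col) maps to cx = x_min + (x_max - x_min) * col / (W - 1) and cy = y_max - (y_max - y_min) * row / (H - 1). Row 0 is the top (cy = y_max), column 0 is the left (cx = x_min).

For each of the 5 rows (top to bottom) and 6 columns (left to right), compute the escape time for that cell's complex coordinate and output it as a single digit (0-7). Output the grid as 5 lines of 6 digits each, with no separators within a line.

Answer: 677777
366777
333467
223335
122222

Derivation:
(row=0, col=0): c = -1.6100 + -0.0700i → escape time 6
(row=0, col=1): c = -1.3100 + -0.0700i → escape time 7
(row=0, col=2): c = -1.0100 + -0.0700i → escape time 7
(row=0, col=3): c = -0.7100 + -0.0700i → escape time 7
(row=0, col=4): c = -0.4100 + -0.0700i → escape time 7
(row=0, col=5): c = -0.1100 + -0.0700i → escape time 7
(row=1, col=0): c = -1.6100 + -0.4275i → escape time 3
(row=1, col=1): c = -1.3100 + -0.4275i → escape time 6
(row=1, col=2): c = -1.0100 + -0.4275i → escape time 6
(row=1, col=3): c = -0.7100 + -0.4275i → escape time 7
(row=1, col=4): c = -0.4100 + -0.4275i → escape time 7
(row=1, col=5): c = -0.1100 + -0.4275i → escape time 7
(row=2, col=0): c = -1.6100 + -0.7850i → escape time 3
(row=2, col=1): c = -1.3100 + -0.7850i → escape time 3
(row=2, col=2): c = -1.0100 + -0.7850i → escape time 3
(row=2, col=3): c = -0.7100 + -0.7850i → escape time 4
(row=2, col=4): c = -0.4100 + -0.7850i → escape time 6
(row=2, col=5): c = -0.1100 + -0.7850i → escape time 7
(row=3, col=0): c = -1.6100 + -1.1425i → escape time 2
(row=3, col=1): c = -1.3100 + -1.1425i → escape time 2
(row=3, col=2): c = -1.0100 + -1.1425i → escape time 3
(row=3, col=3): c = -0.7100 + -1.1425i → escape time 3
(row=3, col=4): c = -0.4100 + -1.1425i → escape time 3
(row=3, col=5): c = -0.1100 + -1.1425i → escape time 5
(row=4, col=0): c = -1.6100 + -1.5000i → escape time 1
(row=4, col=1): c = -1.3100 + -1.5000i → escape time 2
(row=4, col=2): c = -1.0100 + -1.5000i → escape time 2
(row=4, col=3): c = -0.7100 + -1.5000i → escape time 2
(row=4, col=4): c = -0.4100 + -1.5000i → escape time 2
(row=4, col=5): c = -0.1100 + -1.5000i → escape time 2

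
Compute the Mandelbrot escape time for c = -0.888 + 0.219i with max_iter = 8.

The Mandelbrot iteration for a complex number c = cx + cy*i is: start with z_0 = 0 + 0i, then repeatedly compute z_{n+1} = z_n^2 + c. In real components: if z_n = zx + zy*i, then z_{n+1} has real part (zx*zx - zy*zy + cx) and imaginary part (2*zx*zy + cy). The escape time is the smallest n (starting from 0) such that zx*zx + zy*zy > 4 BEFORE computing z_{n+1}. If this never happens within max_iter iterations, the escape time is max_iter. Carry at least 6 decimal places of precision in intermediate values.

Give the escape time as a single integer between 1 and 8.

Answer: 8

Derivation:
z_0 = 0 + 0i, c = -0.8880 + 0.2190i
Iter 1: z = -0.8880 + 0.2190i, |z|^2 = 0.8365
Iter 2: z = -0.1474 + -0.1699i, |z|^2 = 0.0506
Iter 3: z = -0.8951 + 0.2691i, |z|^2 = 0.8737
Iter 4: z = -0.1591 + -0.2628i, |z|^2 = 0.0944
Iter 5: z = -0.9317 + 0.3026i, |z|^2 = 0.9597
Iter 6: z = -0.1115 + -0.3449i, |z|^2 = 0.1314
Iter 7: z = -0.9946 + 0.2959i, |z|^2 = 1.0767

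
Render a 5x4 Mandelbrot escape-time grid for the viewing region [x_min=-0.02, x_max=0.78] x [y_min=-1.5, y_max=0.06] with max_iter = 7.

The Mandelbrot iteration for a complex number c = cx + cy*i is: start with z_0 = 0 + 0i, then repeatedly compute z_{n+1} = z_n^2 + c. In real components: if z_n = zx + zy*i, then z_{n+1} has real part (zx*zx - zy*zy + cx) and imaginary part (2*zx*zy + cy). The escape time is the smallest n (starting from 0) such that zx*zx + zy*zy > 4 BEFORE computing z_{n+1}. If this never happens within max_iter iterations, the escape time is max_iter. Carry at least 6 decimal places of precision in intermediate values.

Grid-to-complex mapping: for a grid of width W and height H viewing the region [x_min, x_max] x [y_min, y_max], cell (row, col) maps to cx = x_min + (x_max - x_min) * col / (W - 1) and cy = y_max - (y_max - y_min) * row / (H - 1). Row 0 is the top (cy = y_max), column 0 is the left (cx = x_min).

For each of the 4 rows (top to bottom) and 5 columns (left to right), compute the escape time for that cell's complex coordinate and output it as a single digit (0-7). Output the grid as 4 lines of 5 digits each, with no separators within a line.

(row=0, col=0): c = -0.0200 + 0.0600i → escape time 7
(row=0, col=1): c = 0.1800 + 0.0600i → escape time 7
(row=0, col=2): c = 0.3800 + 0.0600i → escape time 7
(row=0, col=3): c = 0.5800 + 0.0600i → escape time 4
(row=0, col=4): c = 0.7800 + 0.0600i → escape time 3
(row=1, col=0): c = -0.0200 + -0.4600i → escape time 7
(row=1, col=1): c = 0.1800 + -0.4600i → escape time 7
(row=1, col=2): c = 0.3800 + -0.4600i → escape time 7
(row=1, col=3): c = 0.5800 + -0.4600i → escape time 4
(row=1, col=4): c = 0.7800 + -0.4600i → escape time 3
(row=2, col=0): c = -0.0200 + -0.9800i → escape time 7
(row=2, col=1): c = 0.1800 + -0.9800i → escape time 4
(row=2, col=2): c = 0.3800 + -0.9800i → escape time 3
(row=2, col=3): c = 0.5800 + -0.9800i → escape time 2
(row=2, col=4): c = 0.7800 + -0.9800i → escape time 2
(row=3, col=0): c = -0.0200 + -1.5000i → escape time 2
(row=3, col=1): c = 0.1800 + -1.5000i → escape time 2
(row=3, col=2): c = 0.3800 + -1.5000i → escape time 2
(row=3, col=3): c = 0.5800 + -1.5000i → escape time 2
(row=3, col=4): c = 0.7800 + -1.5000i → escape time 2

Answer: 77743
77743
74322
22222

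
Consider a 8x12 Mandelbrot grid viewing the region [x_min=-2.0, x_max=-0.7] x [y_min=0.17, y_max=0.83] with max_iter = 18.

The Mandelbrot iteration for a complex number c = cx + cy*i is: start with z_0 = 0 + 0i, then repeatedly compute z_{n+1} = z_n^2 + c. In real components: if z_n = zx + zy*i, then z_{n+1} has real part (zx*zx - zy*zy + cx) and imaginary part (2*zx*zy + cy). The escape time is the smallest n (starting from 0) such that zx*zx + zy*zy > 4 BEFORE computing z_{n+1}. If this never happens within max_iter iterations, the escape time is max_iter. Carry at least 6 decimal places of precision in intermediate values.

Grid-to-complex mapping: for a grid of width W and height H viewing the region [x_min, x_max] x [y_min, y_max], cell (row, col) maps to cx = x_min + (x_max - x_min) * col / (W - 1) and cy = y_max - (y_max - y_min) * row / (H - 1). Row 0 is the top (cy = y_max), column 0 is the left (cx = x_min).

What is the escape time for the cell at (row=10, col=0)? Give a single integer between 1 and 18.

z_0 = 0 + 0i, c = -2.0000 + 0.2300i
Iter 1: z = -2.0000 + 0.2300i, |z|^2 = 4.0529
Escaped at iteration 1

Answer: 1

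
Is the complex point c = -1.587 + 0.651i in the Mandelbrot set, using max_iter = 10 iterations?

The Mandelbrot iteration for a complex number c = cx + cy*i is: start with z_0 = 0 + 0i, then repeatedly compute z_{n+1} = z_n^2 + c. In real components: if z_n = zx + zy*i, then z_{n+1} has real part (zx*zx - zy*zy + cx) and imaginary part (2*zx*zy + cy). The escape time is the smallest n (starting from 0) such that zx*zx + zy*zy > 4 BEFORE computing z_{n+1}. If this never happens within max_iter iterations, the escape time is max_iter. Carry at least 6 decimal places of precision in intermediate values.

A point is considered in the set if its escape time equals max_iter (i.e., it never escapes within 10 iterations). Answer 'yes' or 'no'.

z_0 = 0 + 0i, c = -1.5870 + 0.6510i
Iter 1: z = -1.5870 + 0.6510i, |z|^2 = 2.9424
Iter 2: z = 0.5078 + -1.4153i, |z|^2 = 2.2608
Iter 3: z = -3.3322 + -0.7863i, |z|^2 = 11.7216
Escaped at iteration 3

Answer: no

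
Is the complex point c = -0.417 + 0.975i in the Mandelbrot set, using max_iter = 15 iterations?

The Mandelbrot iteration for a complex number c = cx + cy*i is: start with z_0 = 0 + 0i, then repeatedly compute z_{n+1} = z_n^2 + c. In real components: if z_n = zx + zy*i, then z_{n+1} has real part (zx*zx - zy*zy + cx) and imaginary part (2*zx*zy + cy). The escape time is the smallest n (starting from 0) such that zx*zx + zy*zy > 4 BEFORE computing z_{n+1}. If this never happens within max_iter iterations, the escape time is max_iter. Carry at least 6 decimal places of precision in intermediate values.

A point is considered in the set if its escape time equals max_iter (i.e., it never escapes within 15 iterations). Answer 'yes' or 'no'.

z_0 = 0 + 0i, c = -0.4170 + 0.9750i
Iter 1: z = -0.4170 + 0.9750i, |z|^2 = 1.1245
Iter 2: z = -1.1937 + 0.1619i, |z|^2 = 1.4512
Iter 3: z = 0.9818 + 0.5886i, |z|^2 = 1.3104
Iter 4: z = 0.2005 + 2.1308i, |z|^2 = 4.5804
Escaped at iteration 4

Answer: no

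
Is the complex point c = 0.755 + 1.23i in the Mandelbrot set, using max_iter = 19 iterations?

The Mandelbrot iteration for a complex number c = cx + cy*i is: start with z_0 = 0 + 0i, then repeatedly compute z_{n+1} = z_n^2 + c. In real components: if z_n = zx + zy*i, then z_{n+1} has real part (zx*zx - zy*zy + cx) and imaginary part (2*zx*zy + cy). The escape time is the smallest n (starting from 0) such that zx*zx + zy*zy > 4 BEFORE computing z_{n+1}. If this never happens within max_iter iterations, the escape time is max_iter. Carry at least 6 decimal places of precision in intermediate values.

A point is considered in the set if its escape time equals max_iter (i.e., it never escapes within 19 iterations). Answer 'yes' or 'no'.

Answer: no

Derivation:
z_0 = 0 + 0i, c = 0.7550 + 1.2300i
Iter 1: z = 0.7550 + 1.2300i, |z|^2 = 2.0829
Iter 2: z = -0.1879 + 3.0873i, |z|^2 = 9.5667
Escaped at iteration 2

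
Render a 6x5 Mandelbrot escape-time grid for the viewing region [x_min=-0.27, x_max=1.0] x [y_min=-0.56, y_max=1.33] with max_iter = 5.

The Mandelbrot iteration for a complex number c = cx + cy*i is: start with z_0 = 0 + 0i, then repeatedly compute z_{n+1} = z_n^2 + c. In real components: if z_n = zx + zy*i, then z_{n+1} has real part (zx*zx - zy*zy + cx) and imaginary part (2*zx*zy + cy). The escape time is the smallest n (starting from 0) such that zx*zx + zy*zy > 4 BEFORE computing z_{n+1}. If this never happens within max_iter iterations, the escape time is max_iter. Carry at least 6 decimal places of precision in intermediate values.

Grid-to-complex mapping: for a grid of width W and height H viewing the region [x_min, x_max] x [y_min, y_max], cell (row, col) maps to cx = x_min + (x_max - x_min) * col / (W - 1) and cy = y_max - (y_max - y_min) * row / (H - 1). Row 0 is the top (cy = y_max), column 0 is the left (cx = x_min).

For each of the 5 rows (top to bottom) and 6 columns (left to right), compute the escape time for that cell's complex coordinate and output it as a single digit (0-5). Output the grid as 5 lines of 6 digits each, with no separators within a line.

(row=0, col=0): c = -0.2700 + 1.3300i → escape time 2
(row=0, col=1): c = -0.0160 + 1.3300i → escape time 2
(row=0, col=2): c = 0.2380 + 1.3300i → escape time 2
(row=0, col=3): c = 0.4920 + 1.3300i → escape time 2
(row=0, col=4): c = 0.7460 + 1.3300i → escape time 2
(row=0, col=5): c = 1.0000 + 1.3300i → escape time 2
(row=1, col=0): c = -0.2700 + 0.8575i → escape time 5
(row=1, col=1): c = -0.0160 + 0.8575i → escape time 5
(row=1, col=2): c = 0.2380 + 0.8575i → escape time 4
(row=1, col=3): c = 0.4920 + 0.8575i → escape time 3
(row=1, col=4): c = 0.7460 + 0.8575i → escape time 2
(row=1, col=5): c = 1.0000 + 0.8575i → escape time 2
(row=2, col=0): c = -0.2700 + 0.3850i → escape time 5
(row=2, col=1): c = -0.0160 + 0.3850i → escape time 5
(row=2, col=2): c = 0.2380 + 0.3850i → escape time 5
(row=2, col=3): c = 0.4920 + 0.3850i → escape time 5
(row=2, col=4): c = 0.7460 + 0.3850i → escape time 3
(row=2, col=5): c = 1.0000 + 0.3850i → escape time 2
(row=3, col=0): c = -0.2700 + -0.0875i → escape time 5
(row=3, col=1): c = -0.0160 + -0.0875i → escape time 5
(row=3, col=2): c = 0.2380 + -0.0875i → escape time 5
(row=3, col=3): c = 0.4920 + -0.0875i → escape time 5
(row=3, col=4): c = 0.7460 + -0.0875i → escape time 3
(row=3, col=5): c = 1.0000 + -0.0875i → escape time 2
(row=4, col=0): c = -0.2700 + -0.5600i → escape time 5
(row=4, col=1): c = -0.0160 + -0.5600i → escape time 5
(row=4, col=2): c = 0.2380 + -0.5600i → escape time 5
(row=4, col=3): c = 0.4920 + -0.5600i → escape time 5
(row=4, col=4): c = 0.7460 + -0.5600i → escape time 3
(row=4, col=5): c = 1.0000 + -0.5600i → escape time 2

Answer: 222222
554322
555532
555532
555532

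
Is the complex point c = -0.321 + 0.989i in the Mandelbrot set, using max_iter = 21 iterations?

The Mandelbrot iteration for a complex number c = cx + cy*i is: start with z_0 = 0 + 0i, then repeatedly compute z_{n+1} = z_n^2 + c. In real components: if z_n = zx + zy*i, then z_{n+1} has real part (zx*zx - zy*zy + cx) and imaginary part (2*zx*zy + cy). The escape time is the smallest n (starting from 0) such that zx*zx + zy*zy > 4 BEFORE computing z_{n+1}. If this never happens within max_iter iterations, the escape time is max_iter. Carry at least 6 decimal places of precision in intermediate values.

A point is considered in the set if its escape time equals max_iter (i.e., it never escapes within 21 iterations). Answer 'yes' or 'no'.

z_0 = 0 + 0i, c = -0.3210 + 0.9890i
Iter 1: z = -0.3210 + 0.9890i, |z|^2 = 1.0812
Iter 2: z = -1.1961 + 0.3541i, |z|^2 = 1.5560
Iter 3: z = 0.9842 + 0.1420i, |z|^2 = 0.9889
Iter 4: z = 0.6276 + 1.2686i, |z|^2 = 2.0031
Iter 5: z = -1.5364 + 2.5812i, |z|^2 = 9.0235
Escaped at iteration 5

Answer: no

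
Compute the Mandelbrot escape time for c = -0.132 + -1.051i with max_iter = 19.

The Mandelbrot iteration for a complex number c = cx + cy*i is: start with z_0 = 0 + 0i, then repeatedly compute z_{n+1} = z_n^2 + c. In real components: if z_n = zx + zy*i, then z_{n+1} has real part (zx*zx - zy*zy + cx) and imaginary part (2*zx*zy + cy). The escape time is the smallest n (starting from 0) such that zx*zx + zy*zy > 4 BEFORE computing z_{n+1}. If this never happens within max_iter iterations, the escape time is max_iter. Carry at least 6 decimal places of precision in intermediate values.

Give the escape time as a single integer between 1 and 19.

z_0 = 0 + 0i, c = -0.1320 + -1.0510i
Iter 1: z = -0.1320 + -1.0510i, |z|^2 = 1.1220
Iter 2: z = -1.2192 + -0.7735i, |z|^2 = 2.0848
Iter 3: z = 0.7560 + 0.8352i, |z|^2 = 1.2691
Iter 4: z = -0.2579 + 0.2118i, |z|^2 = 0.1114
Iter 5: z = -0.1104 + -1.1603i, |z|^2 = 1.3584
Iter 6: z = -1.4660 + -0.7949i, |z|^2 = 2.7811
Iter 7: z = 1.3853 + 1.2797i, |z|^2 = 3.5566
Iter 8: z = 0.1493 + 2.4945i, |z|^2 = 6.2447
Escaped at iteration 8

Answer: 8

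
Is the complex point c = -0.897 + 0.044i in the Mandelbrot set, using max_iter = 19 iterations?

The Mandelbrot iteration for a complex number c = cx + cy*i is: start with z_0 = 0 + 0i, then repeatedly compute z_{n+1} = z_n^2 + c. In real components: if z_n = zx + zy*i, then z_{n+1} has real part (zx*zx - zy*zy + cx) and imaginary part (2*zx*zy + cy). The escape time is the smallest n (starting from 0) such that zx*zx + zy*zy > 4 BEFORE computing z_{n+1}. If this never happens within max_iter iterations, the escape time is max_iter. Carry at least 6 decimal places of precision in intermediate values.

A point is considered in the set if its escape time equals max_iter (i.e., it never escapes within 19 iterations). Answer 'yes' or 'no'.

Answer: yes

Derivation:
z_0 = 0 + 0i, c = -0.8970 + 0.0440i
Iter 1: z = -0.8970 + 0.0440i, |z|^2 = 0.8065
Iter 2: z = -0.0943 + -0.0349i, |z|^2 = 0.0101
Iter 3: z = -0.8893 + 0.0506i, |z|^2 = 0.7935
Iter 4: z = -0.1087 + -0.0460i, |z|^2 = 0.0139
Iter 5: z = -0.8873 + 0.0540i, |z|^2 = 0.7902
Iter 6: z = -0.1126 + -0.0518i, |z|^2 = 0.0154
Iter 7: z = -0.8870 + 0.0557i, |z|^2 = 0.7899
Iter 8: z = -0.1133 + -0.0548i, |z|^2 = 0.0158
Iter 9: z = -0.8872 + 0.0564i, |z|^2 = 0.7902
Iter 10: z = -0.1131 + -0.0561i, |z|^2 = 0.0159
Iter 11: z = -0.8873 + 0.0567i, |z|^2 = 0.7906
Iter 12: z = -0.1128 + -0.0566i, |z|^2 = 0.0159
Iter 13: z = -0.8875 + 0.0568i, |z|^2 = 0.7908
Iter 14: z = -0.1126 + -0.0568i, |z|^2 = 0.0159
Iter 15: z = -0.8875 + 0.0568i, |z|^2 = 0.7910
Iter 16: z = -0.1125 + -0.0568i, |z|^2 = 0.0159
Iter 17: z = -0.8876 + 0.0568i, |z|^2 = 0.7910
Iter 18: z = -0.1124 + -0.0568i, |z|^2 = 0.0159
Did not escape in 19 iterations → in set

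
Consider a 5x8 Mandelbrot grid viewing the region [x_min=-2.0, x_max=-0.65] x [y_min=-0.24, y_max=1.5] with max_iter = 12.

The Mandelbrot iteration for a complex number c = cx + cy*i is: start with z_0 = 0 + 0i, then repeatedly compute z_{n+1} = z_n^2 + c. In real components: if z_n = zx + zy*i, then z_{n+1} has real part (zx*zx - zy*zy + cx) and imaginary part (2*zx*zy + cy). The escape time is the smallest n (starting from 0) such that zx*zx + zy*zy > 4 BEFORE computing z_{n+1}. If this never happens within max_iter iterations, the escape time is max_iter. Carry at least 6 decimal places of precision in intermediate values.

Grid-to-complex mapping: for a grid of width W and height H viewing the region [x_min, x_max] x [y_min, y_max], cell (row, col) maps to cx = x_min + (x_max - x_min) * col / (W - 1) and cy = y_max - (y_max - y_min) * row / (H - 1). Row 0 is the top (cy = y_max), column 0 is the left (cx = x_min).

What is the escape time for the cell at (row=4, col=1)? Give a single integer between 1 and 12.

z_0 = 0 + 0i, c = -1.6625 + 0.5057i
Iter 1: z = -1.6625 + 0.5057i, |z|^2 = 3.0197
Iter 2: z = 0.8457 + -1.1758i, |z|^2 = 2.0976
Iter 3: z = -2.3298 + -1.4829i, |z|^2 = 7.6272
Escaped at iteration 3

Answer: 3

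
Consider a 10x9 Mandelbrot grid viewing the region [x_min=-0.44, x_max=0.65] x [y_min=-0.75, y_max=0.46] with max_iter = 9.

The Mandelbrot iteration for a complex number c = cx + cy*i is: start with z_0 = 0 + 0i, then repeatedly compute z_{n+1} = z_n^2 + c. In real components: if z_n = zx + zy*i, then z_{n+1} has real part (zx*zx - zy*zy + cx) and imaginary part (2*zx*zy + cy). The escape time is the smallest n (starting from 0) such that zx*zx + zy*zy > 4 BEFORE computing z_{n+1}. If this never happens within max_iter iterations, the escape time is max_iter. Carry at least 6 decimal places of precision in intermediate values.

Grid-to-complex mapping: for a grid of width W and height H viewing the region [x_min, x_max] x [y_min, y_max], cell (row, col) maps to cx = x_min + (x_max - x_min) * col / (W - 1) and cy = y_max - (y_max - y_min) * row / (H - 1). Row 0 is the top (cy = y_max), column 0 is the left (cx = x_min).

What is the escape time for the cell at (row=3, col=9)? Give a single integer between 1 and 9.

z_0 = 0 + 0i, c = 0.6500 + 0.0063i
Iter 1: z = 0.6500 + 0.0063i, |z|^2 = 0.4225
Iter 2: z = 1.0725 + 0.0144i, |z|^2 = 1.1504
Iter 3: z = 1.8000 + 0.0371i, |z|^2 = 3.2413
Iter 4: z = 3.8885 + 0.1397i, |z|^2 = 15.1400
Escaped at iteration 4

Answer: 4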